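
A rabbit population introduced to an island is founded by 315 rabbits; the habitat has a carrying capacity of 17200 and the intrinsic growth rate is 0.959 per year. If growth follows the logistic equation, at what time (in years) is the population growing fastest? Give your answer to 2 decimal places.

4.15 years

Logistic growth is fastest at N = K/2 = 8600.
A = (K − N₀)/N₀ = 53.603. Set K/(1 + A·e^(−rt)) = K/2 → A·e^(−rt) = 1.
e^(−0.959t) = 1/53.603 = 0.0186556, so t = ln(53.603)/0.959 = 3.9816/0.959 = 4.1518.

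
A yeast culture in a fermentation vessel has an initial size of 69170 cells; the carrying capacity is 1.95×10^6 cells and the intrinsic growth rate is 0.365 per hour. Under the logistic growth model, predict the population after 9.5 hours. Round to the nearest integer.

A = (K − N₀)/N₀ = (1.95×10^6 − 69170)/69170 = 27.191.
N(t) = K/(1 + A·e^(−rt)) = 1.95×10^6/(1 + 27.191×e^(−0.365×9.5)).
e^(−3.467) = 0.031195; denominator = 1 + 27.191×0.031195 = 1.8482.
N = 1.95×10^6/1.8482 = 1.055061×10^6.

1055061 cells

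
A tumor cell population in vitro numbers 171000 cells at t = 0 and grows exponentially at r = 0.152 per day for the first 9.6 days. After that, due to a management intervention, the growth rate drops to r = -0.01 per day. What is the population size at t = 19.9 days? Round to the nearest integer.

Phase 1: N(9.6) = 171000·e^(0.152×9.6) = 171000·e^1.459 = 735730.
Phase 2 runs for 19.9 − 9.6 = 10.3 days at r = -0.01.
N(19.9) = 735730·e^(-0.01×10.3) = 735730·e^-0.103 = 663722.

663722 cells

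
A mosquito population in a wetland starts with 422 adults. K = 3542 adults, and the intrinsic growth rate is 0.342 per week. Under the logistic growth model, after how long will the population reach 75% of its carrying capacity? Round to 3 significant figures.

9.06 weeks

A = (K − N₀)/N₀ = (3542 − 422)/422 = 7.3934.
Solve 3542/(1 + 7.3934·e^(−0.342t)) = 2656.5: 1 + 7.3934·e^(−0.342t) = 1.3333, so e^(−0.342t) = 0.0450855.
−0.342·t = ln(0.0450855) = -3.0992, so t = 3.0992/0.342 = 9.062.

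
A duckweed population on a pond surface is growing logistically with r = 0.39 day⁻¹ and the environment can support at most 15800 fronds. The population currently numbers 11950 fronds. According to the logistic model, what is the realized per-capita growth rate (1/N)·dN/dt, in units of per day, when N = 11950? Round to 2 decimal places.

0.10 per day

(1/N)·dN/dt = r(1 − N/K) = 0.39 × (1 − 11950/15800).
= 0.39 × 0.24367 = 0.095032.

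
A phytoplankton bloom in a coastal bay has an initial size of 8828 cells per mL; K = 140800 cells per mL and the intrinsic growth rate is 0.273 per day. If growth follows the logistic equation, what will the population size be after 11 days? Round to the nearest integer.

A = (K − N₀)/N₀ = (140800 − 8828)/8828 = 14.949.
N(t) = K/(1 + A·e^(−rt)) = 140800/(1 + 14.949×e^(−0.273×11)).
e^(−3.003) = 0.049638; denominator = 1 + 14.949×0.049638 = 1.742.
N = 140800/1.742 = 80824.3.

80824 cells per mL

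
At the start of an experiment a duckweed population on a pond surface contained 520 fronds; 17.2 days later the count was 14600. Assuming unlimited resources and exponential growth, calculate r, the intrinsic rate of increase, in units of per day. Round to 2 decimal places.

0.19 per day

From N(t) = N₀·e^(rt): e^(r·17.2) = 14600/520 = 28.077.
r·17.2 = ln(28.077) = 3.3349, so r = 3.3349/17.2 = 0.19389.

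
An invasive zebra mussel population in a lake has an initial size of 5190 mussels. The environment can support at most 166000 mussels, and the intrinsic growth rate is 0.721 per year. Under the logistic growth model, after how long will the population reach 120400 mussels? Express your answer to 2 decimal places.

A = (K − N₀)/N₀ = (166000 − 5190)/5190 = 30.985.
Solve 166000/(1 + 30.985·e^(−0.721t)) = 120400: 1 + 30.985·e^(−0.721t) = 1.3787, so e^(−0.721t) = 0.0122234.
−0.721·t = ln(0.0122234) = -4.4044, so t = 4.4044/0.721 = 6.1087.

6.11 years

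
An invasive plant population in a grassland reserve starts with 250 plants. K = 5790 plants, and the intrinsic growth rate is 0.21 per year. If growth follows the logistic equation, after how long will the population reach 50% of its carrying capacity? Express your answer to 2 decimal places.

A = (K − N₀)/N₀ = (5790 − 250)/250 = 22.16.
Solve 5790/(1 + 22.16·e^(−0.21t)) = 2895: 1 + 22.16·e^(−0.21t) = 2, so e^(−0.21t) = 0.0451264.
−0.21·t = ln(0.0451264) = -3.0983, so t = 3.0983/0.21 = 14.754.

14.75 years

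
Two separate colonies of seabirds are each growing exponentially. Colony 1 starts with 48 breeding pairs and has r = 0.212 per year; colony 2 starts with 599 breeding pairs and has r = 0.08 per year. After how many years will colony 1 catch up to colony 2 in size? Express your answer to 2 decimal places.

19.12 years

Set 48·e^(0.212t) = 599·e^(0.08t).
e^((0.212 − 0.08)t) = 599/48 → e^(0.132·t) = 12.479.
0.132·t = ln(12.479) = 2.5241, so t = 2.5241/0.132 = 19.122.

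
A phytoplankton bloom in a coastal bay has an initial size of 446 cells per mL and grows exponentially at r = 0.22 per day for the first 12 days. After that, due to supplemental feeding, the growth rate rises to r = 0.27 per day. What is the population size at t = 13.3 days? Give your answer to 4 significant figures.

Phase 1: N(12) = 446·e^(0.22×12) = 446·e^2.64 = 6249.89.
Phase 2 runs for 13.3 − 12 = 1.3 days at r = 0.27.
N(13.3) = 6249.89·e^(0.27×1.3) = 6249.89·e^0.351 = 8877.89.

8878 cells per mL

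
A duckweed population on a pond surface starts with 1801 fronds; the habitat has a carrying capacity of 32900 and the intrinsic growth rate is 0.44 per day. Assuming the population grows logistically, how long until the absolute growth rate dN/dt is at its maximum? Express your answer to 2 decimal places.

6.47 days

Logistic growth is fastest at N = K/2 = 16450.
A = (K − N₀)/N₀ = 17.268. Set K/(1 + A·e^(−rt)) = K/2 → A·e^(−rt) = 1.
e^(−0.44t) = 1/17.268 = 0.0579118, so t = ln(17.268)/0.44 = 2.8488/0.44 = 6.4746.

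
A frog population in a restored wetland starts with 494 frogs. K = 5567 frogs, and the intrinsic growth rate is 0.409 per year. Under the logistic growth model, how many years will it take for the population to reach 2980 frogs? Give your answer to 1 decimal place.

A = (K − N₀)/N₀ = (5567 − 494)/494 = 10.269.
Solve 5567/(1 + 10.269·e^(−0.409t)) = 2980: 1 + 10.269·e^(−0.409t) = 1.8681, so e^(−0.409t) = 0.0845361.
−0.409·t = ln(0.0845361) = -2.4706, so t = 2.4706/0.409 = 6.0405.

6.0 years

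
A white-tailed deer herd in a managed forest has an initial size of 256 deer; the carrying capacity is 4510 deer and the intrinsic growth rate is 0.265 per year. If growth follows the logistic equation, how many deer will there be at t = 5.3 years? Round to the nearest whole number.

A = (K − N₀)/N₀ = (4510 − 256)/256 = 16.617.
N(t) = K/(1 + A·e^(−rt)) = 4510/(1 + 16.617×e^(−0.265×5.3)).
e^(−1.405) = 0.24549; denominator = 1 + 16.617×0.24549 = 5.0793.
N = 4510/5.0793 = 887.909.

888 deer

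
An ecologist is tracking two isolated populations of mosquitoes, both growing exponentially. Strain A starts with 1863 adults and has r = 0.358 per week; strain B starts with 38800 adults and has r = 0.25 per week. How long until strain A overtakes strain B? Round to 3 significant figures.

28.1 weeks

Set 1863·e^(0.358t) = 38800·e^(0.25t).
e^((0.358 − 0.25)t) = 38800/1863 → e^(0.108·t) = 20.827.
0.108·t = ln(20.827) = 3.0362, so t = 3.0362/0.108 = 28.113.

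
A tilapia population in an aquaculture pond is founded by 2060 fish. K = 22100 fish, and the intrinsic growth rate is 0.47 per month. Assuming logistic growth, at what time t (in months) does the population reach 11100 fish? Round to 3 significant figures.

4.86 months

A = (K − N₀)/N₀ = (22100 − 2060)/2060 = 9.7282.
Solve 22100/(1 + 9.7282·e^(−0.47t)) = 11100: 1 + 9.7282·e^(−0.47t) = 1.991, so e^(−0.47t) = 0.101868.
−0.47·t = ln(0.101868) = -2.2841, so t = 2.2841/0.47 = 4.8597.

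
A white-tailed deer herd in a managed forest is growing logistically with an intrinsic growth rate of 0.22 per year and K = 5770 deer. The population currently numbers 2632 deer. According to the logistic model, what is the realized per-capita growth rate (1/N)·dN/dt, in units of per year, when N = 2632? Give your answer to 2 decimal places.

(1/N)·dN/dt = r(1 − N/K) = 0.22 × (1 − 2632/5770).
= 0.22 × 0.54385 = 0.11965.

0.12 per year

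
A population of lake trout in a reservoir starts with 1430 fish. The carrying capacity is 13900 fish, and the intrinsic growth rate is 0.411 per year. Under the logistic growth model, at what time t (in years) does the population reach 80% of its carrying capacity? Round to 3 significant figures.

8.64 years

A = (K − N₀)/N₀ = (13900 − 1430)/1430 = 8.7203.
Solve 13900/(1 + 8.7203·e^(−0.411t)) = 11120: 1 + 8.7203·e^(−0.411t) = 1.25, so e^(−0.411t) = 0.0286688.
−0.411·t = ln(0.0286688) = -3.5519, so t = 3.5519/0.411 = 8.6422.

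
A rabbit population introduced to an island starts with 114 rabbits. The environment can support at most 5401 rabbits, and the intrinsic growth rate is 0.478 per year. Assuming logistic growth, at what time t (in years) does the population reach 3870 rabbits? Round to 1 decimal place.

10.0 years

A = (K − N₀)/N₀ = (5401 − 114)/114 = 46.377.
Solve 5401/(1 + 46.377·e^(−0.478t)) = 3870: 1 + 46.377·e^(−0.478t) = 1.3956, so e^(−0.478t) = 0.00853021.
−0.478·t = ln(0.00853021) = -4.7641, so t = 4.7641/0.478 = 9.9668.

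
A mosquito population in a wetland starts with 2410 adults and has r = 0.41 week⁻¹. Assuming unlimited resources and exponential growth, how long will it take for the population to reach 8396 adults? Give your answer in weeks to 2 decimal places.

Set N₀·e^(rt) = 8396: e^(0.41·t) = 8396/2410 = 3.4838.
0.41·t = ln(3.4838) = 1.2481, so t = 1.2481/0.41 = 3.0442.

3.04 weeks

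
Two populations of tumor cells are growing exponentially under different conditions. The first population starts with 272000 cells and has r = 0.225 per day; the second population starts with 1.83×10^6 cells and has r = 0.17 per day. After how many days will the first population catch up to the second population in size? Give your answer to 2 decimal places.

34.66 days

Set 272000·e^(0.225t) = 1.83×10^6·e^(0.17t).
e^((0.225 − 0.17)t) = 1.83×10^6/272000 → e^(0.055·t) = 6.7279.
0.055·t = ln(6.7279) = 1.9063, so t = 1.9063/0.055 = 34.659.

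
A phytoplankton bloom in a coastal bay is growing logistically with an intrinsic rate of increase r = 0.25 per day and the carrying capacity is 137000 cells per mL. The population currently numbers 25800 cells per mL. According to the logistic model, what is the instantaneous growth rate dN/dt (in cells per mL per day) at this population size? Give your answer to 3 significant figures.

5240 cells per mL per day

dN/dt = rN(1 − N/K) = 0.25 × 25800 × (1 − 25800/137000).
1 − 25800/137000 = 0.81168; dN/dt = 0.25 × 25800 × 0.81168 = 5235.3.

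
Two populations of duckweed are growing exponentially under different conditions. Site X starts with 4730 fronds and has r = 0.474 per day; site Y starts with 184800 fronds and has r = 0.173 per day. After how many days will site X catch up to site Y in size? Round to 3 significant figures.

12.2 days

Set 4730·e^(0.474t) = 184800·e^(0.173t).
e^((0.474 − 0.173)t) = 184800/4730 → e^(0.301·t) = 39.07.
0.301·t = ln(39.07) = 3.6653, so t = 3.6653/0.301 = 12.177.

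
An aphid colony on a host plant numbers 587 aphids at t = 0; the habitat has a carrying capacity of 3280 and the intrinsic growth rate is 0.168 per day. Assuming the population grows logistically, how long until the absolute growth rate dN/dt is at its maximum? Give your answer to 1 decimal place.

Logistic growth is fastest at N = K/2 = 1640.
A = (K − N₀)/N₀ = 4.5877. Set K/(1 + A·e^(−rt)) = K/2 → A·e^(−rt) = 1.
e^(−0.168t) = 1/4.5877 = 0.217973, so t = ln(4.5877)/0.168 = 1.5234/0.168 = 9.0678.

9.1 days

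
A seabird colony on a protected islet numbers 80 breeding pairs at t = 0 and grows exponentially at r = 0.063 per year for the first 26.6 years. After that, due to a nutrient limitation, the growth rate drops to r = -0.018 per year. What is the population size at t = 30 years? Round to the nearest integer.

402 breeding pairs

Phase 1: N(26.6) = 80·e^(0.063×26.6) = 80·e^1.676 = 427.445.
Phase 2 runs for 30 − 26.6 = 3.4 years at r = -0.018.
N(30) = 427.445·e^(-0.018×3.4) = 427.445·e^-0.0612 = 402.07.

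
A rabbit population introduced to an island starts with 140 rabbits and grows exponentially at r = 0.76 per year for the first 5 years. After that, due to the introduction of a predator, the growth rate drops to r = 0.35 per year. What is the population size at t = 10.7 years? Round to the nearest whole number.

Phase 1: N(5) = 140·e^(0.76×5) = 140·e^3.8 = 6258.17.
Phase 2 runs for 10.7 − 5 = 5.7 years at r = 0.35.
N(10.7) = 6258.17·e^(0.35×5.7) = 6258.17·e^1.995 = 46011.3.

46011 rabbits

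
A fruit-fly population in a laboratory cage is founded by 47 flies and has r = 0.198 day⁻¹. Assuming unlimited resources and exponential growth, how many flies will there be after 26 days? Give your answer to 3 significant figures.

8090 flies

N(t) = N₀·e^(rt) = 47 × e^(0.198×26) = 47 × e^5.148.
e^5.148 ≈ 172.09, so N ≈ 47 × 172.09 = 8088.09.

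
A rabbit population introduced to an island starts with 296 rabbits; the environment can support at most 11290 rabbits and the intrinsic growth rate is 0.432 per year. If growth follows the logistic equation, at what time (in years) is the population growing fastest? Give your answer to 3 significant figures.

8.37 years

Logistic growth is fastest at N = K/2 = 5645.
A = (K − N₀)/N₀ = 37.142. Set K/(1 + A·e^(−rt)) = K/2 → A·e^(−rt) = 1.
e^(−0.432t) = 1/37.142 = 0.0269238, so t = ln(37.142)/0.432 = 3.6147/0.432 = 8.3675.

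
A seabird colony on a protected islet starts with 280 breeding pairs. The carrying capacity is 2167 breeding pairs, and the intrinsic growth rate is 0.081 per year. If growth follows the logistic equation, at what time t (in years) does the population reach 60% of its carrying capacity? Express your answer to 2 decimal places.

A = (K − N₀)/N₀ = (2167 − 280)/280 = 6.7393.
Solve 2167/(1 + 6.7393·e^(−0.081t)) = 1300.2: 1 + 6.7393·e^(−0.081t) = 1.6667, so e^(−0.081t) = 0.0989225.
−0.081·t = ln(0.0989225) = -2.3134, so t = 2.3134/0.081 = 28.561.

28.56 years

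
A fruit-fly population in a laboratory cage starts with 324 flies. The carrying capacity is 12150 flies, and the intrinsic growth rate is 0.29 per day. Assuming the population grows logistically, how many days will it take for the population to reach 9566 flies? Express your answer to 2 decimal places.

A = (K − N₀)/N₀ = (12150 − 324)/324 = 36.5.
Solve 12150/(1 + 36.5·e^(−0.29t)) = 9566: 1 + 36.5·e^(−0.29t) = 1.2701, so e^(−0.29t) = 0.00740064.
−0.29·t = ln(0.00740064) = -4.9062, so t = 4.9062/0.29 = 16.918.

16.92 days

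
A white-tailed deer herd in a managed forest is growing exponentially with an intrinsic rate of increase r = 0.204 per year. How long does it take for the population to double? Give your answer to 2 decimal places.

Doubling time t_d = ln(2)/r = 0.6931/0.204 = 3.3978.

3.40 years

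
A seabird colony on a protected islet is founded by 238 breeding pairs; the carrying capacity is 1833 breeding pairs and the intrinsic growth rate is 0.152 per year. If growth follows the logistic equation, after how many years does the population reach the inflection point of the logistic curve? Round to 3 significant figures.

Logistic growth is fastest at N = K/2 = 916.5.
A = (K − N₀)/N₀ = 6.7017. Set K/(1 + A·e^(−rt)) = K/2 → A·e^(−rt) = 1.
e^(−0.152t) = 1/6.7017 = 0.149216, so t = ln(6.7017)/0.152 = 1.9024/0.152 = 12.516.

12.5 years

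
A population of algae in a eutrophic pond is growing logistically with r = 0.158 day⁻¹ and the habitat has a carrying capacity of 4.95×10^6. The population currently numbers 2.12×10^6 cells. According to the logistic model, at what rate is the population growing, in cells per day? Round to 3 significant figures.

192000 cells per day

dN/dt = rN(1 − N/K) = 0.158 × 2.12×10^6 × (1 − 2.12×10^6/4.95×10^6).
1 − 2.12×10^6/4.95×10^6 = 0.57172; dN/dt = 0.158 × 2.12×10^6 × 0.57172 = 1.91502×10^5.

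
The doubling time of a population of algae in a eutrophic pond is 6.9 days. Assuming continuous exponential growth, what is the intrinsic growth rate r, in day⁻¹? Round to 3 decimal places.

r = ln(2)/t_d = 0.6931/6.9 = 0.10046.

0.100 per day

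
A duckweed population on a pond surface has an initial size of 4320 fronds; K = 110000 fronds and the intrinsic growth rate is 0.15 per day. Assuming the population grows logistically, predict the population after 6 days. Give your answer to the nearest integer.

A = (K − N₀)/N₀ = (110000 − 4320)/4320 = 24.463.
N(t) = K/(1 + A·e^(−rt)) = 110000/(1 + 24.463×e^(−0.15×6)).
e^(−0.9) = 0.40657; denominator = 1 + 24.463×0.40657 = 10.946.
N = 110000/10.946 = 10049.4.

10049 fronds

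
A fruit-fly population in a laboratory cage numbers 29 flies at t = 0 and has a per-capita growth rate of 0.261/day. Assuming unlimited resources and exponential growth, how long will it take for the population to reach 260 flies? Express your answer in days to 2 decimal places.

Set N₀·e^(rt) = 260: e^(0.261·t) = 260/29 = 8.9655.
0.261·t = ln(8.9655) = 2.1934, so t = 2.1934/0.261 = 8.4038.

8.40 days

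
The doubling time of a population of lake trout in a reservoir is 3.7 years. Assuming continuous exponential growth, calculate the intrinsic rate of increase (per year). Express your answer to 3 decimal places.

r = ln(2)/t_d = 0.6931/3.7 = 0.18734.

0.187 per year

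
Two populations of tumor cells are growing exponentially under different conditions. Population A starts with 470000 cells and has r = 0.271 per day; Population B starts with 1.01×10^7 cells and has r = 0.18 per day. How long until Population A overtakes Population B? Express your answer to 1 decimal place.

Set 470000·e^(0.271t) = 1.01×10^7·e^(0.18t).
e^((0.271 − 0.18)t) = 1.01×10^7/470000 → e^(0.091·t) = 21.489.
0.091·t = ln(21.489) = 3.0676, so t = 3.0676/0.091 = 33.709.

33.7 days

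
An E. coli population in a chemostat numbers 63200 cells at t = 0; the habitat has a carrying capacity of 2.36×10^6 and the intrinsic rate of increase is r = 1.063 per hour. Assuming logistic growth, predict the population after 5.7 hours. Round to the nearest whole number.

A = (K − N₀)/N₀ = (2.36×10^6 − 63200)/63200 = 36.342.
N(t) = K/(1 + A·e^(−rt)) = 2.36×10^6/(1 + 36.342×e^(−1.063×5.7)).
e^(−6.059) = 0.0023365; denominator = 1 + 36.342×0.0023365 = 1.0849.
N = 2.36×10^6/1.0849 = 2.17529×10^6.

2175290 cells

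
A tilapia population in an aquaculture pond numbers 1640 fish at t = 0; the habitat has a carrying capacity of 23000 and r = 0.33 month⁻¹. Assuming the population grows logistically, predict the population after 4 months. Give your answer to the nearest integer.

5135 fish

A = (K − N₀)/N₀ = (23000 − 1640)/1640 = 13.024.
N(t) = K/(1 + A·e^(−rt)) = 23000/(1 + 13.024×e^(−0.33×4)).
e^(−1.32) = 0.26714; denominator = 1 + 13.024×0.26714 = 4.4793.
N = 23000/4.4793 = 5134.76.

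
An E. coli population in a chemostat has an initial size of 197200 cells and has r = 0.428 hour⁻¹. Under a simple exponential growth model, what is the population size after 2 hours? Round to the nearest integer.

N(t) = N₀·e^(rt) = 197200 × e^(0.428×2) = 197200 × e^0.856.
e^0.856 ≈ 2.3537, so N ≈ 197200 × 2.3537 = 464155.

464155 cells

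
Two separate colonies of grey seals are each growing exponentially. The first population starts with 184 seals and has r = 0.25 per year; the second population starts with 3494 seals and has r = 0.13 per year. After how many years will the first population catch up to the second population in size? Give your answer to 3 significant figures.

24.5 years

Set 184·e^(0.25t) = 3494·e^(0.13t).
e^((0.25 − 0.13)t) = 3494/184 → e^(0.12·t) = 18.989.
0.12·t = ln(18.989) = 2.9439, so t = 2.9439/0.12 = 24.532.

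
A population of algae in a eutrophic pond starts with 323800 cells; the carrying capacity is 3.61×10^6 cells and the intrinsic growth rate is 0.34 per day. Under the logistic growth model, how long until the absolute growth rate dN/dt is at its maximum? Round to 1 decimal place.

Logistic growth is fastest at N = K/2 = 1.805×10^6.
A = (K − N₀)/N₀ = 10.149. Set K/(1 + A·e^(−rt)) = K/2 → A·e^(−rt) = 1.
e^(−0.34t) = 1/10.149 = 0.0985333, so t = ln(10.149)/0.34 = 2.3174/0.34 = 6.8158.

6.8 days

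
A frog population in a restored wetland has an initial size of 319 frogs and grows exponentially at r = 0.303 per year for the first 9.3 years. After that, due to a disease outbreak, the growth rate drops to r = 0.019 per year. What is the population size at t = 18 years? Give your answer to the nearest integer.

Phase 1: N(9.3) = 319·e^(0.303×9.3) = 319·e^2.818 = 5340.59.
Phase 2 runs for 18 − 9.3 = 8.7 years at r = 0.019.
N(18) = 5340.59·e^(0.019×8.7) = 5340.59·e^0.1653 = 6300.54.

6301 frogs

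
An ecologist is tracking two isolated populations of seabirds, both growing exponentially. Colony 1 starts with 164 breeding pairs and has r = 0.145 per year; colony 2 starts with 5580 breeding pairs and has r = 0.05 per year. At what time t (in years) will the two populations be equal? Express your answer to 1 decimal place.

37.1 years

Set 164·e^(0.145t) = 5580·e^(0.05t).
e^((0.145 − 0.05)t) = 5580/164 → e^(0.095·t) = 34.024.
0.095·t = ln(34.024) = 3.5271, so t = 3.5271/0.095 = 37.127.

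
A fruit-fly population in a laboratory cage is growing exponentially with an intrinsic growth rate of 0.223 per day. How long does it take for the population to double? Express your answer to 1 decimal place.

3.1 days

Doubling time t_d = ln(2)/r = 0.6931/0.223 = 3.1083.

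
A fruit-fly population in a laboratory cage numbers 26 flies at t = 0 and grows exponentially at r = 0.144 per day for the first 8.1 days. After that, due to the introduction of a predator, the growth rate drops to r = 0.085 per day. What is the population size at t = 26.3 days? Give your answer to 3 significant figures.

Phase 1: N(8.1) = 26·e^(0.144×8.1) = 26·e^1.166 = 83.4708.
Phase 2 runs for 26.3 − 8.1 = 18.2 days at r = 0.085.
N(26.3) = 83.4708·e^(0.085×18.2) = 83.4708·e^1.547 = 392.092.

392 flies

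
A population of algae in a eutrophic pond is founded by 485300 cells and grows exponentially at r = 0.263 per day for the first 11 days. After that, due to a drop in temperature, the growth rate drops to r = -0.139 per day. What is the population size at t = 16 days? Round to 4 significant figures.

4371000 cells

Phase 1: N(11) = 485300·e^(0.263×11) = 485300·e^2.893 = 8.758389×10^6.
Phase 2 runs for 16 − 11 = 5 days at r = -0.139.
N(16) = 8.758389×10^6·e^(-0.139×5) = 8.758389×10^6·e^-0.695 = 4.371088×10^6.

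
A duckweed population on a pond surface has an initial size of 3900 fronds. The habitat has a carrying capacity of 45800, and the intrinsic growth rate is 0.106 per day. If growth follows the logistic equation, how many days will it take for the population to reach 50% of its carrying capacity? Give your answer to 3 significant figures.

A = (K − N₀)/N₀ = (45800 − 3900)/3900 = 10.744.
Solve 45800/(1 + 10.744·e^(−0.106t)) = 22900: 1 + 10.744·e^(−0.106t) = 2, so e^(−0.106t) = 0.0930788.
−0.106·t = ln(0.0930788) = -2.3743, so t = 2.3743/0.106 = 22.399.

22.4 days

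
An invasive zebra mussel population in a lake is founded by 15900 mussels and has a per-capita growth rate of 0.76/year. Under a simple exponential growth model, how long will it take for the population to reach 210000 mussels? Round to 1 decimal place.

3.4 years

Set N₀·e^(rt) = 210000: e^(0.76·t) = 210000/15900 = 13.208.
0.76·t = ln(13.208) = 2.5808, so t = 2.5808/0.76 = 3.3958.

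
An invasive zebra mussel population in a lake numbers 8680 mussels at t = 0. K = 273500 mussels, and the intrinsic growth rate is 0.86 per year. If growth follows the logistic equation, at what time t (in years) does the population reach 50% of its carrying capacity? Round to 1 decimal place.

4.0 years

A = (K − N₀)/N₀ = (273500 − 8680)/8680 = 30.509.
Solve 273500/(1 + 30.509·e^(−0.86t)) = 136750: 1 + 30.509·e^(−0.86t) = 2, so e^(−0.86t) = 0.032777.
−0.86·t = ln(0.032777) = -3.418, so t = 3.418/0.86 = 3.9745.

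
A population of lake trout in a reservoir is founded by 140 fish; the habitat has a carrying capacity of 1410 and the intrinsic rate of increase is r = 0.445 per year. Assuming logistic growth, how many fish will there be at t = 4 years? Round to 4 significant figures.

A = (K − N₀)/N₀ = (1410 − 140)/140 = 9.0714.
N(t) = K/(1 + A·e^(−rt)) = 1410/(1 + 9.0714×e^(−0.445×4)).
e^(−1.78) = 0.16864; denominator = 1 + 9.0714×0.16864 = 2.5298.
N = 1410/2.5298 = 557.359.

557.4 fish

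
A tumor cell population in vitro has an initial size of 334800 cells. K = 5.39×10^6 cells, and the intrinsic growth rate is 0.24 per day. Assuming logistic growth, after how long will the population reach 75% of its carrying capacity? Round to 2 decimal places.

A = (K − N₀)/N₀ = (5.39×10^6 − 334800)/334800 = 15.099.
Solve 5.39×10^6/(1 + 15.099·e^(−0.24t)) = 4.0425×10^6: 1 + 15.099·e^(−0.24t) = 1.3333, so e^(−0.24t) = 0.0220763.
−0.24·t = ln(0.0220763) = -3.8133, so t = 3.8133/0.24 = 15.889.

15.89 days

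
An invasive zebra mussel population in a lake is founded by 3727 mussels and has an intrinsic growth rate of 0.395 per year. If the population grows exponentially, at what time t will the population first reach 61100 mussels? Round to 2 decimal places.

7.08 years

Set N₀·e^(rt) = 61100: e^(0.395·t) = 61100/3727 = 16.394.
0.395·t = ln(16.394) = 2.7969, so t = 2.7969/0.395 = 7.0808.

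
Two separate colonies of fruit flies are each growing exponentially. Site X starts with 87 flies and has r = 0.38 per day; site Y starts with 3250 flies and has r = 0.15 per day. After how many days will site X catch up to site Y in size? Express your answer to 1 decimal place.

15.7 days

Set 87·e^(0.38t) = 3250·e^(0.15t).
e^((0.38 − 0.15)t) = 3250/87 → e^(0.23·t) = 37.356.
0.23·t = ln(37.356) = 3.6205, so t = 3.6205/0.23 = 15.741.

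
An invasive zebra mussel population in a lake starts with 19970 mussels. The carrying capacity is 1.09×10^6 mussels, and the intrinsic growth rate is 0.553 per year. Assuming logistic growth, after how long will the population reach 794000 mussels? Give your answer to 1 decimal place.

A = (K − N₀)/N₀ = (1.09×10^6 − 19970)/19970 = 53.582.
Solve 1.09×10^6/(1 + 53.582·e^(−0.553t)) = 794000: 1 + 53.582·e^(−0.553t) = 1.3728, so e^(−0.553t) = 0.0069575.
−0.553·t = ln(0.0069575) = -4.9679, so t = 4.9679/0.553 = 8.9836.

9.0 years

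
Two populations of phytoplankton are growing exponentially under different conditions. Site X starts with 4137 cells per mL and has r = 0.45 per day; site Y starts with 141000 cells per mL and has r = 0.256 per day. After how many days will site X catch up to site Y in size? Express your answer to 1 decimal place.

Set 4137·e^(0.45t) = 141000·e^(0.256t).
e^((0.45 − 0.256)t) = 141000/4137 → e^(0.194·t) = 34.083.
0.194·t = ln(34.083) = 3.5288, so t = 3.5288/0.194 = 18.19.

18.2 days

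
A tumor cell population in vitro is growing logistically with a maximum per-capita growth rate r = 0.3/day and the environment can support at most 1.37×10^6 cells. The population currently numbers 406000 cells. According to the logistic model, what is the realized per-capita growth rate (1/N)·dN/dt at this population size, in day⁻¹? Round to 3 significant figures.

(1/N)·dN/dt = r(1 − N/K) = 0.3 × (1 − 406000/1.37×10^6).
= 0.3 × 0.70365 = 0.21109.

0.211 per day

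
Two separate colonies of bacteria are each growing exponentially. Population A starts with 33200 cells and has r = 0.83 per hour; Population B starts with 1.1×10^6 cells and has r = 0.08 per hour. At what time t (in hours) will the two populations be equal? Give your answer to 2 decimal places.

Set 33200·e^(0.83t) = 1.1×10^6·e^(0.08t).
e^((0.83 − 0.08)t) = 1.1×10^6/33200 → e^(0.75·t) = 33.133.
0.75·t = ln(33.133) = 3.5005, so t = 3.5005/0.75 = 4.6674.

4.67 hours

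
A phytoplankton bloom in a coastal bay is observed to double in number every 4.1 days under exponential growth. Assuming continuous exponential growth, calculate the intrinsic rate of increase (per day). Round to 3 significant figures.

r = ln(2)/t_d = 0.6931/4.1 = 0.16906.

0.169 per day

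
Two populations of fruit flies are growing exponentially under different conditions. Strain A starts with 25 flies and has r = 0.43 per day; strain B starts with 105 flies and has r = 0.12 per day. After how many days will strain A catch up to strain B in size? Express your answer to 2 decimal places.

Set 25·e^(0.43t) = 105·e^(0.12t).
e^((0.43 − 0.12)t) = 105/25 → e^(0.31·t) = 4.2.
0.31·t = ln(4.2) = 1.4351, so t = 1.4351/0.31 = 4.6293.

4.63 days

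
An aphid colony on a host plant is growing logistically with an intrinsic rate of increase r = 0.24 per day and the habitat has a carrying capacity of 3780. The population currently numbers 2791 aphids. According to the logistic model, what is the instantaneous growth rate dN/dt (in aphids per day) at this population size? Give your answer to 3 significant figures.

dN/dt = rN(1 − N/K) = 0.24 × 2791 × (1 − 2791/3780).
1 − 2791/3780 = 0.26164; dN/dt = 0.24 × 2791 × 0.26164 = 175.26.

175 aphids per day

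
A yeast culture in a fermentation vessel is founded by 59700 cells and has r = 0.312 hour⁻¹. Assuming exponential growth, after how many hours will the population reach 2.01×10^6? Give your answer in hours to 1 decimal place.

11.3 hours

Set N₀·e^(rt) = 2.01×10^6: e^(0.312·t) = 2.01×10^6/59700 = 33.668.
0.312·t = ln(33.668) = 3.5166, so t = 3.5166/0.312 = 11.271.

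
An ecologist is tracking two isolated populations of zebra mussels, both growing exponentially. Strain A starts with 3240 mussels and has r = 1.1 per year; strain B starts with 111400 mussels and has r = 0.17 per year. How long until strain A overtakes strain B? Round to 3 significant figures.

3.80 years

Set 3240·e^(1.1t) = 111400·e^(0.17t).
e^((1.1 − 0.17)t) = 111400/3240 → e^(0.93·t) = 34.383.
0.93·t = ln(34.383) = 3.5376, so t = 3.5376/0.93 = 3.8038.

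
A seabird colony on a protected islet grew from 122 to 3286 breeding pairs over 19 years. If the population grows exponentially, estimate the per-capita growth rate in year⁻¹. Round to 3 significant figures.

From N(t) = N₀·e^(rt): e^(r·19) = 3286/122 = 26.934.
r·19 = ln(26.934) = 3.2934, so r = 3.2934/19 = 0.17334.

0.173 per year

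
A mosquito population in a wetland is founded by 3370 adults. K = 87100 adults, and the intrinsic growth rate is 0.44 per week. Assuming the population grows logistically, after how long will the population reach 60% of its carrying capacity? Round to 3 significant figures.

A = (K − N₀)/N₀ = (87100 − 3370)/3370 = 24.846.
Solve 87100/(1 + 24.846·e^(−0.44t)) = 52260: 1 + 24.846·e^(−0.44t) = 1.6667, so e^(−0.44t) = 0.0268323.
−0.44·t = ln(0.0268323) = -3.6181, so t = 3.6181/0.44 = 8.2231.

8.22 weeks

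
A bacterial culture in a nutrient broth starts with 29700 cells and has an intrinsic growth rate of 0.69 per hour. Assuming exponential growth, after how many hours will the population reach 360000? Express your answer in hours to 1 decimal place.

Set N₀·e^(rt) = 360000: e^(0.69·t) = 360000/29700 = 12.121.
0.69·t = ln(12.121) = 2.495, so t = 2.495/0.69 = 3.6159.

3.6 hours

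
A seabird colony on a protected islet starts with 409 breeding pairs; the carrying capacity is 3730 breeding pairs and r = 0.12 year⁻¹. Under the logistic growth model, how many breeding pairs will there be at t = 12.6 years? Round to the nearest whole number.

1337 breeding pairs

A = (K − N₀)/N₀ = (3730 − 409)/409 = 8.1198.
N(t) = K/(1 + A·e^(−rt)) = 3730/(1 + 8.1198×e^(−0.12×12.6)).
e^(−1.512) = 0.22047; denominator = 1 + 8.1198×0.22047 = 2.7902.
N = 3730/2.7902 = 1336.84.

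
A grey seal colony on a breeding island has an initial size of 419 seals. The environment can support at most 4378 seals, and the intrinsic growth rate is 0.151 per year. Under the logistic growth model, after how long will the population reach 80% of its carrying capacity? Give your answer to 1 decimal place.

A = (K − N₀)/N₀ = (4378 − 419)/419 = 9.4487.
Solve 4378/(1 + 9.4487·e^(−0.151t)) = 3502.4: 1 + 9.4487·e^(−0.151t) = 1.25, so e^(−0.151t) = 0.0264587.
−0.151·t = ln(0.0264587) = -3.6322, so t = 3.6322/0.151 = 24.054.

24.1 years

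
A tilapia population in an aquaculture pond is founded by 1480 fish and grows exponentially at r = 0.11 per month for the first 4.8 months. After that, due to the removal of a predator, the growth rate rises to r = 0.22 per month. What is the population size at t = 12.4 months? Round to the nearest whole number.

13357 fish

Phase 1: N(4.8) = 1480·e^(0.11×4.8) = 1480·e^0.528 = 2509.4.
Phase 2 runs for 12.4 − 4.8 = 7.6 months at r = 0.22.
N(12.4) = 2509.4·e^(0.22×7.6) = 2509.4·e^1.672 = 13357.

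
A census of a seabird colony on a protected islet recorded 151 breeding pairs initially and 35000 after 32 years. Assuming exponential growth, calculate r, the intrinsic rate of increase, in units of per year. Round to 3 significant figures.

0.170 per year

From N(t) = N₀·e^(rt): e^(r·32) = 35000/151 = 231.79.
r·32 = ln(231.79) = 5.4458, so r = 5.4458/32 = 0.17018.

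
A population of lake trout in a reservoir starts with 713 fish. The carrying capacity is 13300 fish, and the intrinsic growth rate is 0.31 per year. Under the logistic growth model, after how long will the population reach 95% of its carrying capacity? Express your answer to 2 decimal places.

18.76 years

A = (K − N₀)/N₀ = (13300 − 713)/713 = 17.654.
Solve 13300/(1 + 17.654·e^(−0.31t)) = 12635: 1 + 17.654·e^(−0.31t) = 1.0526, so e^(−0.31t) = 0.00298136.
−0.31·t = ln(0.00298136) = -5.8154, so t = 5.8154/0.31 = 18.759.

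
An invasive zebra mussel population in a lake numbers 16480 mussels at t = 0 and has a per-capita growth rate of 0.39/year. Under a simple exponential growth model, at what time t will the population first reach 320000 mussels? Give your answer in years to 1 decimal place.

7.6 years

Set N₀·e^(rt) = 320000: e^(0.39·t) = 320000/16480 = 19.417.
0.39·t = ln(19.417) = 2.9662, so t = 2.9662/0.39 = 7.6056.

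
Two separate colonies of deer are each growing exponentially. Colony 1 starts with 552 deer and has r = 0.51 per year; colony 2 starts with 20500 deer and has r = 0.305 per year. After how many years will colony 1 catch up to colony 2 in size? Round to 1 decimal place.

Set 552·e^(0.51t) = 20500·e^(0.305t).
e^((0.51 − 0.305)t) = 20500/552 → e^(0.205·t) = 37.138.
0.205·t = ln(37.138) = 3.6146, so t = 3.6146/0.205 = 17.632.

17.6 years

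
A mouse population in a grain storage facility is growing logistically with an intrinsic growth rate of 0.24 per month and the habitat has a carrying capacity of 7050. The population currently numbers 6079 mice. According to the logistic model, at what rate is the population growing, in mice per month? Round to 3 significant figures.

201 mice per month

dN/dt = rN(1 − N/K) = 0.24 × 6079 × (1 − 6079/7050).
1 − 6079/7050 = 0.13773; dN/dt = 0.24 × 6079 × 0.13773 = 200.94.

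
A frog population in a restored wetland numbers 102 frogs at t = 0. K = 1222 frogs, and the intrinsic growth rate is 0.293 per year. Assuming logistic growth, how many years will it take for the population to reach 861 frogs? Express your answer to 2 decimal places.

A = (K − N₀)/N₀ = (1222 − 102)/102 = 10.98.
Solve 1222/(1 + 10.98·e^(−0.293t)) = 861: 1 + 10.98·e^(−0.293t) = 1.4193, so e^(−0.293t) = 0.0381844.
−0.293·t = ln(0.0381844) = -3.2653, so t = 3.2653/0.293 = 11.144.

11.14 years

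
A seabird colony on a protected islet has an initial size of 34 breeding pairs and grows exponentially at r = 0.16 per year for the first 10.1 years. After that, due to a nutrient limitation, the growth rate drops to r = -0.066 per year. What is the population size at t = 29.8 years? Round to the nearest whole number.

47 breeding pairs

Phase 1: N(10.1) = 34·e^(0.16×10.1) = 34·e^1.616 = 171.119.
Phase 2 runs for 29.8 − 10.1 = 19.7 years at r = -0.066.
N(29.8) = 171.119·e^(-0.066×19.7) = 171.119·e^-1.3 = 46.6261.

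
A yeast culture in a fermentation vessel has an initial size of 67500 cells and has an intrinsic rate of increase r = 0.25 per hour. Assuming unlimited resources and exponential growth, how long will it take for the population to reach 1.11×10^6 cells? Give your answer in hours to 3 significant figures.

11.2 hours

Set N₀·e^(rt) = 1.11×10^6: e^(0.25·t) = 1.11×10^6/67500 = 16.444.
0.25·t = ln(16.444) = 2.8, so t = 2.8/0.25 = 11.2.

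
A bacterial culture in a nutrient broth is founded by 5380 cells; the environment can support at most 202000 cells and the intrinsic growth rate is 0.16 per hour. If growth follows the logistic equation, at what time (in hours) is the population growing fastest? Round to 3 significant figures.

22.5 hours

Logistic growth is fastest at N = K/2 = 101000.
A = (K − N₀)/N₀ = 36.546. Set K/(1 + A·e^(−rt)) = K/2 → A·e^(−rt) = 1.
e^(−0.16t) = 1/36.546 = 0.0273624, so t = ln(36.546)/0.16 = 3.5986/0.16 = 22.491.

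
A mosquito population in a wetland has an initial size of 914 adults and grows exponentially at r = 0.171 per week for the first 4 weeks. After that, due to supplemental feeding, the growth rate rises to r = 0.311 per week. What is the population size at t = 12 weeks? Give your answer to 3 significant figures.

Phase 1: N(4) = 914·e^(0.171×4) = 914·e^0.684 = 1811.36.
Phase 2 runs for 12 − 4 = 8 weeks at r = 0.311.
N(12) = 1811.36·e^(0.311×8) = 1811.36·e^2.488 = 21803.6.

21800 adults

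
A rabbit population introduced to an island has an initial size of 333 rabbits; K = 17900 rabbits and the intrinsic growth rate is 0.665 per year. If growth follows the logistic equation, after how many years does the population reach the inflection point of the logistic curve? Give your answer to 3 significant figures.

Logistic growth is fastest at N = K/2 = 8950.
A = (K − N₀)/N₀ = 52.754. Set K/(1 + A·e^(−rt)) = K/2 → A·e^(−rt) = 1.
e^(−0.665t) = 1/52.754 = 0.018956, so t = ln(52.754)/0.665 = 3.9656/0.665 = 5.9634.

5.96 years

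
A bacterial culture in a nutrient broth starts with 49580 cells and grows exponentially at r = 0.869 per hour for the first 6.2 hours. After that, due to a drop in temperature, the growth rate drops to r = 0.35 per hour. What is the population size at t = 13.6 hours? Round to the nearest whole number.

144550980 cells

Phase 1: N(6.2) = 49580·e^(0.869×6.2) = 49580·e^5.388 = 1.084422×10^7.
Phase 2 runs for 13.6 − 6.2 = 7.4 hours at r = 0.35.
N(13.6) = 1.084422×10^7·e^(0.35×7.4) = 1.084422×10^7·e^2.59 = 1.44551×10^8.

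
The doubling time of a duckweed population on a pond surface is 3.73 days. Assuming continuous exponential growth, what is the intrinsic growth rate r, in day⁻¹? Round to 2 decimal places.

r = ln(2)/t_d = 0.6931/3.73 = 0.18583.

0.19 per day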